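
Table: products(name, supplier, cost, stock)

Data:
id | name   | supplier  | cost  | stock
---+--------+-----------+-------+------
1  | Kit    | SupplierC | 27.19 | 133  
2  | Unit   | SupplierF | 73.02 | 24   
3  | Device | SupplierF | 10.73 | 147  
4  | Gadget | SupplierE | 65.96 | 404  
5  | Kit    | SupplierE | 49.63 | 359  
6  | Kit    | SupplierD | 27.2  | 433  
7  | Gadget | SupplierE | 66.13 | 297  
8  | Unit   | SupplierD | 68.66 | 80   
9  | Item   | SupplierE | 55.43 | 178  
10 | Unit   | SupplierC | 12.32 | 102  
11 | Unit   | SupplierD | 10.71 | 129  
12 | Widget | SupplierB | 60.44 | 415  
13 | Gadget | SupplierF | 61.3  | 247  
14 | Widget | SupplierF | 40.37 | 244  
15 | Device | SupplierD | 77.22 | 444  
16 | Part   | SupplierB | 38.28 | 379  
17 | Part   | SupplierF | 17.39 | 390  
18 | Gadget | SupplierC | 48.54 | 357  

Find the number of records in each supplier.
SELECT supplier, COUNT(*) as count
FROM products
GROUP BY supplier

Result:
  SupplierB: 2
  SupplierC: 3
  SupplierD: 4
  SupplierE: 4
  SupplierF: 5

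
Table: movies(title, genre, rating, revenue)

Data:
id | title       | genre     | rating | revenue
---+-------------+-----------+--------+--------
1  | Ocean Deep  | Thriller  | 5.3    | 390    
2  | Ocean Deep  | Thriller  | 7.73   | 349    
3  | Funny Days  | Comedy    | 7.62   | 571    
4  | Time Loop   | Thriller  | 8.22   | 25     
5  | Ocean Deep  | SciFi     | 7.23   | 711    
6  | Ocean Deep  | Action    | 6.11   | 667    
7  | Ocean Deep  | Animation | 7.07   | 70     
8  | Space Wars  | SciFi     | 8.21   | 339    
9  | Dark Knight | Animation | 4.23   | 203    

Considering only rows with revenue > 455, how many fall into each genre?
SELECT genre, COUNT(*)
FROM movies
WHERE revenue > 455
GROUP BY genre

Note: WHERE filters rows before grouping.

Result:
  Action: 1
  Comedy: 1
  SciFi: 1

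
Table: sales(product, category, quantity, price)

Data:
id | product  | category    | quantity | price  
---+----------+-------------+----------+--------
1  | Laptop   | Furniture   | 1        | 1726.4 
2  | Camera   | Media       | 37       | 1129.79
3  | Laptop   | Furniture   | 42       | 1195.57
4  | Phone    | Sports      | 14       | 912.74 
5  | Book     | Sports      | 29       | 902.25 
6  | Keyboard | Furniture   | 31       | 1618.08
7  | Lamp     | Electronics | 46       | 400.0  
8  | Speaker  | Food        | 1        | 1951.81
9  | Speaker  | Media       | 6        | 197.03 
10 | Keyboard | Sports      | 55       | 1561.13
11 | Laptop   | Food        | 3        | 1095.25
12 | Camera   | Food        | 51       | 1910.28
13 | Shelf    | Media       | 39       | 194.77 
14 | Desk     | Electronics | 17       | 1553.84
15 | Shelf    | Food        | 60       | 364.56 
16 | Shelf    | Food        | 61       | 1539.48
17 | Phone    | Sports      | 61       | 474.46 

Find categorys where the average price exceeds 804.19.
SELECT category, AVG(price)
FROM sales
GROUP BY category
HAVING AVG(price) > 804.19

Result:
  Electronics: avg=976.92
  Food: avg=1372.28
  Furniture: avg=1513.35
  Sports: avg=962.65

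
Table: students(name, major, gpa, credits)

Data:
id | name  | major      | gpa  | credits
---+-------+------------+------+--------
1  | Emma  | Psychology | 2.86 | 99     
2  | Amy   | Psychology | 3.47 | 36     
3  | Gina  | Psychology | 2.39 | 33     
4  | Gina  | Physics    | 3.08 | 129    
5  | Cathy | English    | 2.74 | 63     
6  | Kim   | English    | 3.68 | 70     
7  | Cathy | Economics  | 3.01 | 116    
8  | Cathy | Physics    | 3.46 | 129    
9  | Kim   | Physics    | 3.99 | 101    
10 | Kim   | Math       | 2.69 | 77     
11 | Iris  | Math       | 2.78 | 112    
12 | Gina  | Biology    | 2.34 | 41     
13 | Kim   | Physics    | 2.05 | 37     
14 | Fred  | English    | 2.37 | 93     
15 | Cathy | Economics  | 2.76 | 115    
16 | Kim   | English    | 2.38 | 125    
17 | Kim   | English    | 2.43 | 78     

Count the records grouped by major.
SELECT major, COUNT(*) as count
FROM students
GROUP BY major

Result:
  Biology: 1
  Economics: 2
  English: 5
  Math: 2
  Physics: 4
  Psychology: 3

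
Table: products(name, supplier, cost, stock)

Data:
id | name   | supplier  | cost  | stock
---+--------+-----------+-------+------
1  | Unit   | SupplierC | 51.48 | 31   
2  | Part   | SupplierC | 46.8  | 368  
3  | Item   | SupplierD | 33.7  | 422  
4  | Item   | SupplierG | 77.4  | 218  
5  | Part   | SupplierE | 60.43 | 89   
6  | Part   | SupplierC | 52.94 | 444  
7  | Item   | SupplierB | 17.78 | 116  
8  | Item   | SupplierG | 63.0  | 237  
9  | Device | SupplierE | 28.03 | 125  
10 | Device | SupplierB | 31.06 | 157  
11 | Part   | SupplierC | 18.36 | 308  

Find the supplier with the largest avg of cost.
SELECT supplier, AVG(cost) as val
FROM products
GROUP BY supplier
ORDER BY val DESC
LIMIT 1

Result: SupplierG with avg(cost) = 70.20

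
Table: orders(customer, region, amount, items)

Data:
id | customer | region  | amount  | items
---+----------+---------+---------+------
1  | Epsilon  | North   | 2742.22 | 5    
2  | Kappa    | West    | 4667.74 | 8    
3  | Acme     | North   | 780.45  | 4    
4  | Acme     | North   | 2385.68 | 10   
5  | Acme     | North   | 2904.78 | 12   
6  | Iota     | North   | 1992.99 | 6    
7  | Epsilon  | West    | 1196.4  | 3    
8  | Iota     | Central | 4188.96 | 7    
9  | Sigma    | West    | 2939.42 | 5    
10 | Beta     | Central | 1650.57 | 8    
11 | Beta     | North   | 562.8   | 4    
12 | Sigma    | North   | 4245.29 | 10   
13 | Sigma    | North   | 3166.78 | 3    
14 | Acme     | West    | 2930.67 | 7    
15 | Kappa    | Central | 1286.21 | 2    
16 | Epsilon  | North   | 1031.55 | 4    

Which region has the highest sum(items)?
SELECT region, SUM(items) as val
FROM orders
GROUP BY region
ORDER BY val DESC
LIMIT 1

Result: North with sum(items) = 58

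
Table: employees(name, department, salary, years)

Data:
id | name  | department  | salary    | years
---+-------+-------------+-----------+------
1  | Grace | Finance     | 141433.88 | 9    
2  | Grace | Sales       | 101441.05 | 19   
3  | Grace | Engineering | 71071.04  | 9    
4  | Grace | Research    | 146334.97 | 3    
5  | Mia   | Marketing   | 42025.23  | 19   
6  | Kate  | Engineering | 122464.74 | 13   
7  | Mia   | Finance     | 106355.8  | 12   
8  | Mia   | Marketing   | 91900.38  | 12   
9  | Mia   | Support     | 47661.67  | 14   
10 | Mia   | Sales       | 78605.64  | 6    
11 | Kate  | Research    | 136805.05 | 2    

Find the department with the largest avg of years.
SELECT department, AVG(years) as val
FROM employees
GROUP BY department
ORDER BY val DESC
LIMIT 1

Result: Marketing with avg(years) = 15.50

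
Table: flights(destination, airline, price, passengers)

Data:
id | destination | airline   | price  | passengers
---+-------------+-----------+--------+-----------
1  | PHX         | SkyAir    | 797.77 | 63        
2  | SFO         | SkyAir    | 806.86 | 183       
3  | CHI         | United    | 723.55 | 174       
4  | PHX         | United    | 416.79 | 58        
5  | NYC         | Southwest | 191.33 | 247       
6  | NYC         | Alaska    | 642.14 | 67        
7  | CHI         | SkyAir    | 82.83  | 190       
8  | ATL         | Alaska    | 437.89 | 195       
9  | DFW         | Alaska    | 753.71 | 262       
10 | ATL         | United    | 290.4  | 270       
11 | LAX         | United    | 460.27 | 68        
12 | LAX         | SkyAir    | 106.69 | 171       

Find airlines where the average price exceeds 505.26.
SELECT airline, AVG(price)
FROM flights
GROUP BY airline
HAVING AVG(price) > 505.26

Result:
  Alaska: avg=611.25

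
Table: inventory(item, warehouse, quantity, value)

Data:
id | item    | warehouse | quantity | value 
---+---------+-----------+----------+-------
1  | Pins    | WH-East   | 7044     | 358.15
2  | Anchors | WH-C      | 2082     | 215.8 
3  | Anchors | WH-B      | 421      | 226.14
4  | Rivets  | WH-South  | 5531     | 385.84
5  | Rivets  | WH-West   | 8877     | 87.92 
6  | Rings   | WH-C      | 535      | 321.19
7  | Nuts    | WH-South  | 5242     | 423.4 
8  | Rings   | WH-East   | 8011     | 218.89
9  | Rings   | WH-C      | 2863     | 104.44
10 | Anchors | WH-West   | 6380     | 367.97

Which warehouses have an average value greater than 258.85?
SELECT warehouse, AVG(value)
FROM inventory
GROUP BY warehouse
HAVING AVG(value) > 258.85

Result:
  WH-East: avg=288.52
  WH-South: avg=404.62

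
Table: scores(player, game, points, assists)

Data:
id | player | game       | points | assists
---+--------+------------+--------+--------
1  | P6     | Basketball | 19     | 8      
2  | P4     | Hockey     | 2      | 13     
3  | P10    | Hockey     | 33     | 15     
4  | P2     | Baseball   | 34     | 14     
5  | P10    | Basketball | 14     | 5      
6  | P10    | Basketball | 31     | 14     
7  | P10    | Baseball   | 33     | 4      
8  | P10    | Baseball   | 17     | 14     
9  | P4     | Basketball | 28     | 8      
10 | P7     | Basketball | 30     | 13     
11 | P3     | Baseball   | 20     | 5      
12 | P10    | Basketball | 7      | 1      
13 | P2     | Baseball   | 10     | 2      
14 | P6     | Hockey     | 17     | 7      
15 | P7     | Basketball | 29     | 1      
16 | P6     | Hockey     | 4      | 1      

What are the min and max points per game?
SELECT game, MIN(points), MAX(points)
FROM scores
GROUP BY game

Result:
  Baseball: min=10, max=34
  Basketball: min=7, max=31
  Hockey: min=2, max=33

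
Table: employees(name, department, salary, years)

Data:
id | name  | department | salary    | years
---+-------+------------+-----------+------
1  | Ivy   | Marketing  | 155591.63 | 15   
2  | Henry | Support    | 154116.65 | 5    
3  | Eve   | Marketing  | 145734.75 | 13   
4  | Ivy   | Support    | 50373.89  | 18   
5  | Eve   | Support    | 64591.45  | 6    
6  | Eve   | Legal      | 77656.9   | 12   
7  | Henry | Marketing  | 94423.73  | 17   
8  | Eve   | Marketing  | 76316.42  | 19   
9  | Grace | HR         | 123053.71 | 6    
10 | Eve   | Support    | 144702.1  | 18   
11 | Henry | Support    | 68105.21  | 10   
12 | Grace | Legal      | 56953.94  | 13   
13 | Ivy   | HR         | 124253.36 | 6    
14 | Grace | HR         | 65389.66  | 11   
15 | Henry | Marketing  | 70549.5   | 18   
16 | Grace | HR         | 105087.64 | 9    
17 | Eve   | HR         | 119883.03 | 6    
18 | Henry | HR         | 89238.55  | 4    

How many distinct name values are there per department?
SELECT department, COUNT(DISTINCT name)
FROM employees
GROUP BY department

Result:
  HR: 4 distinct
  Legal: 2 distinct
  Marketing: 3 distinct
  Support: 3 distinct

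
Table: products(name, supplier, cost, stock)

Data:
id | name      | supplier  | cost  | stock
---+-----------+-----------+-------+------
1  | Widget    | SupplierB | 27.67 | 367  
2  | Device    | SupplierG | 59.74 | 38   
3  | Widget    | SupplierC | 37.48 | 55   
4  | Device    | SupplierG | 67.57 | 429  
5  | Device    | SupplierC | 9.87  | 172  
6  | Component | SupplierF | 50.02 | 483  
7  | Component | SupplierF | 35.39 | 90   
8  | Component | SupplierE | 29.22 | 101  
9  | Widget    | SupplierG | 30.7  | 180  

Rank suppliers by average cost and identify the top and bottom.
SELECT supplier, AVG(cost)
FROM products
GROUP BY supplier
ORDER BY AVG(cost)

All groups:
  SupplierC: 23.68
  SupplierB: 27.67
  SupplierE: 29.22
  SupplierF: 42.71
  SupplierG: 52.67

Highest: SupplierG (52.67)
Lowest: SupplierC (23.68)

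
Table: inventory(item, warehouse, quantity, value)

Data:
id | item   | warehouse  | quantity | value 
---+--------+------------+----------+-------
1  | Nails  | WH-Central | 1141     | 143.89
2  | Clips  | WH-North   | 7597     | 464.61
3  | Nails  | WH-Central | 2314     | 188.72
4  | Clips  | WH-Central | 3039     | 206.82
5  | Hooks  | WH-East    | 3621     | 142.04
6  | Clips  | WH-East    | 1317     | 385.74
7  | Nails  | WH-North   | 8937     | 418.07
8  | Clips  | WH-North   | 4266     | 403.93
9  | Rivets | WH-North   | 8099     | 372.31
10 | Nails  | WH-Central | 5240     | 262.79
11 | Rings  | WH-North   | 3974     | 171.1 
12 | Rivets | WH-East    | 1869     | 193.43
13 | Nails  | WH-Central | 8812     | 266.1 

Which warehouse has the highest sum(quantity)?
SELECT warehouse, SUM(quantity) as val
FROM inventory
GROUP BY warehouse
ORDER BY val DESC
LIMIT 1

Result: WH-North with sum(quantity) = 32873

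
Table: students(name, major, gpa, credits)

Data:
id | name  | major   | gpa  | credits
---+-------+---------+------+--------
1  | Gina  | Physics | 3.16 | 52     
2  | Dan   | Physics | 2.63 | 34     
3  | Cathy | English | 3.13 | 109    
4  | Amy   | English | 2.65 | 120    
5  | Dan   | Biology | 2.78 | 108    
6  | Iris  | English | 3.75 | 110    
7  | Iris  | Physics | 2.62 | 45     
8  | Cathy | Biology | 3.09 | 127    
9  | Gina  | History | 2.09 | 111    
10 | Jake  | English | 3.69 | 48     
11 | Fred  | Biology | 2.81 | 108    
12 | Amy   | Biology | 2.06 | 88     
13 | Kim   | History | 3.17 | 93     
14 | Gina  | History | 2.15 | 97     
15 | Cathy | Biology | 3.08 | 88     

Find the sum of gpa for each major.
SELECT major, SUM(gpa) as result
FROM students
GROUP BY major

Result:
  Biology: 13.82
  English: 13.22
  History: 7.41
  Physics: 8.41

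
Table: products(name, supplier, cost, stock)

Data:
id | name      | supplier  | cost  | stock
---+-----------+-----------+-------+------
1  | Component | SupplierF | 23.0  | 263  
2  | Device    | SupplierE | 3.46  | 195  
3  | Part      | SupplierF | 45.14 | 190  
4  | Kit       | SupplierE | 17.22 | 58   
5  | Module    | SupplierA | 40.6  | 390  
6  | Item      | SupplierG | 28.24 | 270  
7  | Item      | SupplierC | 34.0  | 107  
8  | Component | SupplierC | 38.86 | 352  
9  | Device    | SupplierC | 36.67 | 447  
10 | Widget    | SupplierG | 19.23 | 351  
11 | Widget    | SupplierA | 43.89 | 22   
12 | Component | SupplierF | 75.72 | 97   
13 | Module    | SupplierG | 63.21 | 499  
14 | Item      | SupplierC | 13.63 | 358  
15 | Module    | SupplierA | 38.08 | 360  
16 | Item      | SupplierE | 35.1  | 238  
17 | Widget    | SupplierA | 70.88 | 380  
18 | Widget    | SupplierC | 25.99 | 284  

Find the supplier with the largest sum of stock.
SELECT supplier, SUM(stock) as val
FROM products
GROUP BY supplier
ORDER BY val DESC
LIMIT 1

Result: SupplierC with sum(stock) = 1548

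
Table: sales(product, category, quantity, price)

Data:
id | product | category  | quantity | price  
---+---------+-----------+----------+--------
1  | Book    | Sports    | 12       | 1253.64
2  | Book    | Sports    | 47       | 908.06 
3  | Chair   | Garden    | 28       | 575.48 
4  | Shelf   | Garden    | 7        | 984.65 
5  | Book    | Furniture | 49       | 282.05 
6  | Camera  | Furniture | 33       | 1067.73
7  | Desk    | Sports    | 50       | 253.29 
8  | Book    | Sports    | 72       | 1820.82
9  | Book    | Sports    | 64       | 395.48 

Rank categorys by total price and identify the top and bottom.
SELECT category, SUM(price)
FROM sales
GROUP BY category
ORDER BY SUM(price)

All groups:
  Furniture: 1349.78
  Garden: 1560.13
  Sports: 4631.29

Highest: Sports (4631.29)
Lowest: Furniture (1349.78)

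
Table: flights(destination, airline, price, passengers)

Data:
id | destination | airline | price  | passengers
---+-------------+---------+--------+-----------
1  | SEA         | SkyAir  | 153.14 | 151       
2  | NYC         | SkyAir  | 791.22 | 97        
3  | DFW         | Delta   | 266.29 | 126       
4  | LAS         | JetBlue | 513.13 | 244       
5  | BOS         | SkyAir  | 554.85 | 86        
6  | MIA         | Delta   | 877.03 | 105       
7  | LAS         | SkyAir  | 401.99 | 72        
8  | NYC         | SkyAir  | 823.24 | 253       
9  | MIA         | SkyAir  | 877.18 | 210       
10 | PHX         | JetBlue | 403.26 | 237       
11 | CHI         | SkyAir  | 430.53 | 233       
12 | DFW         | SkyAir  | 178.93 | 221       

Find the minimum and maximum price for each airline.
SELECT airline, MIN(price), MAX(price)
FROM flights
GROUP BY airline

Result:
  Delta: min=266.29, max=877.03
  JetBlue: min=403.26, max=513.13
  SkyAir: min=153.14, max=877.18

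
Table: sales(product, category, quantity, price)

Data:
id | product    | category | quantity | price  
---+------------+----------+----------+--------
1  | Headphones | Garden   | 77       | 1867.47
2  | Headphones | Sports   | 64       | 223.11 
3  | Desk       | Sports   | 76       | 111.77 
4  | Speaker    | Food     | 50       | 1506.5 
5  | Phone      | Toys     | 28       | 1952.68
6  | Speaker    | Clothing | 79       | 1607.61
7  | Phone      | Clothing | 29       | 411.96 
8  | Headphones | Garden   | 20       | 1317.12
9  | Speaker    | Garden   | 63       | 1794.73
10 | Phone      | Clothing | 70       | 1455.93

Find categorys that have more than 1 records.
SELECT category, COUNT(*) as cnt
FROM sales
GROUP BY category
HAVING COUNT(*) > 1

Result:
  Clothing: 3
  Garden: 3
  Sports: 2

Note: HAVING filters groups after aggregation, WHERE filters rows before.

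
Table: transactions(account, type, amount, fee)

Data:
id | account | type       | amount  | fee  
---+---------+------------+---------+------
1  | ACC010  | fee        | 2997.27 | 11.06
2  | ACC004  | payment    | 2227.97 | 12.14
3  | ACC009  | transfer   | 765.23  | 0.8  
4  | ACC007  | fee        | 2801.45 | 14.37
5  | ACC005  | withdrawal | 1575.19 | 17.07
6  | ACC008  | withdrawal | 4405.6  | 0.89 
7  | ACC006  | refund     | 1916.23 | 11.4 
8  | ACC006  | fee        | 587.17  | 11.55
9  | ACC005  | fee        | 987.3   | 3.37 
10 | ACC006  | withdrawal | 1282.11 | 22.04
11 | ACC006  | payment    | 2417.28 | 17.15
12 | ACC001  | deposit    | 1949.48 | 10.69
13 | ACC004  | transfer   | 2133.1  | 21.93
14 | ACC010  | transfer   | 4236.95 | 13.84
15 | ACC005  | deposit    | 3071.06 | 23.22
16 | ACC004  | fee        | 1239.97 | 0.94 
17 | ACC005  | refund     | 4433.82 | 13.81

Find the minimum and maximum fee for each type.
SELECT type, MIN(fee), MAX(fee)
FROM transactions
GROUP BY type

Result:
  deposit: min=10.69, max=23.22
  fee: min=0.94, max=14.37
  payment: min=12.14, max=17.15
  refund: min=11.40, max=13.81
  transfer: min=0.80, max=21.93
  withdrawal: min=0.89, max=22.04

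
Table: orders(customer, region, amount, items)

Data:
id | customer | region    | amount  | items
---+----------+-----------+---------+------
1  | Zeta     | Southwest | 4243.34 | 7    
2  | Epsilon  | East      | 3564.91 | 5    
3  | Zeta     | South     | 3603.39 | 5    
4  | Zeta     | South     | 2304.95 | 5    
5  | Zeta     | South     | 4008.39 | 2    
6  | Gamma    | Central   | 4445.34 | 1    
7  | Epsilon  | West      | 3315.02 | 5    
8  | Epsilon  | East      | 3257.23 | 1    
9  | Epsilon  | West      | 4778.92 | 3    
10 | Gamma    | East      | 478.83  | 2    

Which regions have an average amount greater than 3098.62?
SELECT region, AVG(amount)
FROM orders
GROUP BY region
HAVING AVG(amount) > 3098.62

Result:
  Central: avg=4445.34
  South: avg=3305.58
  Southwest: avg=4243.34
  West: avg=4046.97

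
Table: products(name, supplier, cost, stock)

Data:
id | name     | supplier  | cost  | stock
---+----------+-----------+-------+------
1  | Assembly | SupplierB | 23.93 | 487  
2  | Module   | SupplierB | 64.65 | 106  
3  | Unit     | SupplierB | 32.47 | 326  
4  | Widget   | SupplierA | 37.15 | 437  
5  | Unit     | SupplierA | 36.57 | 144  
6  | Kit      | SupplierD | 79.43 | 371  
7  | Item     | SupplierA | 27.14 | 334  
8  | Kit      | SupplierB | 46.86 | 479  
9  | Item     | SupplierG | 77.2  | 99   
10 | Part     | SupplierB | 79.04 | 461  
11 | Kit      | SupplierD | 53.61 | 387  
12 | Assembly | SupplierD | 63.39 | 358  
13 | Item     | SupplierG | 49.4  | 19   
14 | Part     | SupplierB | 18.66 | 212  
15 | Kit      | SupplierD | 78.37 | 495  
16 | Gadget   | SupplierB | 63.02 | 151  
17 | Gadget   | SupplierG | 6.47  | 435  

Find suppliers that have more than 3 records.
SELECT supplier, COUNT(*) as cnt
FROM products
GROUP BY supplier
HAVING COUNT(*) > 3

Result:
  SupplierB: 7
  SupplierD: 4

Note: HAVING filters groups after aggregation, WHERE filters rows before.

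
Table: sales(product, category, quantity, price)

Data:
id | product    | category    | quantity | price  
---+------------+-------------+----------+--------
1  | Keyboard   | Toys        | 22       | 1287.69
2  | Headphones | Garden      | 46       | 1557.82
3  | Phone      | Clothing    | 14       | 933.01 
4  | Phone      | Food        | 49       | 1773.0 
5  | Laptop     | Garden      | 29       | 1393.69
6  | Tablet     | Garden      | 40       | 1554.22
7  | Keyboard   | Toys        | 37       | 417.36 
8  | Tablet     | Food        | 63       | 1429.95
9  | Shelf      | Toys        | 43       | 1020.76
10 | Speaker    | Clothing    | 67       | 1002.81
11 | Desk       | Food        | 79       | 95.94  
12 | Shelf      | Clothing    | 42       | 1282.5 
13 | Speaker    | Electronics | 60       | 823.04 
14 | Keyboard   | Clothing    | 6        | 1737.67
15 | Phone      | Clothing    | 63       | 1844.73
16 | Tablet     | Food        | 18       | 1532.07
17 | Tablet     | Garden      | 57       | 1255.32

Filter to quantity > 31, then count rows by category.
SELECT category, COUNT(*)
FROM sales
WHERE quantity > 31
GROUP BY category

Note: WHERE filters rows before grouping.

Result:
  Clothing: 3
  Electronics: 1
  Food: 3
  Garden: 3
  Toys: 2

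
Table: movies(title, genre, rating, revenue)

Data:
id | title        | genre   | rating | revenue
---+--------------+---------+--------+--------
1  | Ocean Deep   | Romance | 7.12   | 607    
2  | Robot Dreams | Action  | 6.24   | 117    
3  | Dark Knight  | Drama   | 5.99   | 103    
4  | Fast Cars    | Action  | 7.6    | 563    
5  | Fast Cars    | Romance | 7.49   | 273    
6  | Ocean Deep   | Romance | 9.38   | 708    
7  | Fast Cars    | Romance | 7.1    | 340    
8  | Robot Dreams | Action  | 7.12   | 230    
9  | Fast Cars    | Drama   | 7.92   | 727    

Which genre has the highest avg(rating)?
SELECT genre, AVG(rating) as val
FROM movies
GROUP BY genre
ORDER BY val DESC
LIMIT 1

Result: Romance with avg(rating) = 7.77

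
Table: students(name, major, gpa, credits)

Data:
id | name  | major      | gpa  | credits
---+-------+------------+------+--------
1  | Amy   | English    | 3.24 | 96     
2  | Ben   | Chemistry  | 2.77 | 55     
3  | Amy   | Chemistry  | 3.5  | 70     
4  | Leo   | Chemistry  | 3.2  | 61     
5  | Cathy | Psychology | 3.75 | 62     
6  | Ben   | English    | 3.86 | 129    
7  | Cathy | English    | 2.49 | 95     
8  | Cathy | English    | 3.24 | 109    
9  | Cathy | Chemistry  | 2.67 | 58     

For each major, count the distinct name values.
SELECT major, COUNT(DISTINCT name)
FROM students
GROUP BY major

Result:
  Chemistry: 4 distinct
  English: 3 distinct
  Psychology: 1 distinct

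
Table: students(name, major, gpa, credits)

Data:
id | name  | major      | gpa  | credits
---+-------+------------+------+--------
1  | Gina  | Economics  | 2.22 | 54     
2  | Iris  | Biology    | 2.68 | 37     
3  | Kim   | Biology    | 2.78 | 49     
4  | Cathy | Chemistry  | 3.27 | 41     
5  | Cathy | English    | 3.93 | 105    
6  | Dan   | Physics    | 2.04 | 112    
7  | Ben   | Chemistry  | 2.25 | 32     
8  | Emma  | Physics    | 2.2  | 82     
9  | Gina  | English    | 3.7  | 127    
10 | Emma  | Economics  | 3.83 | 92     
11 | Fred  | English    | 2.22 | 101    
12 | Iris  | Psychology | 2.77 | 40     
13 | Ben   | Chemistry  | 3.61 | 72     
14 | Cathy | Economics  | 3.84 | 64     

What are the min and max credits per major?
SELECT major, MIN(credits), MAX(credits)
FROM students
GROUP BY major

Result:
  Biology: min=37, max=49
  Chemistry: min=32, max=72
  Economics: min=54, max=92
  English: min=101, max=127
  Physics: min=82, max=112
  Psychology: min=40, max=40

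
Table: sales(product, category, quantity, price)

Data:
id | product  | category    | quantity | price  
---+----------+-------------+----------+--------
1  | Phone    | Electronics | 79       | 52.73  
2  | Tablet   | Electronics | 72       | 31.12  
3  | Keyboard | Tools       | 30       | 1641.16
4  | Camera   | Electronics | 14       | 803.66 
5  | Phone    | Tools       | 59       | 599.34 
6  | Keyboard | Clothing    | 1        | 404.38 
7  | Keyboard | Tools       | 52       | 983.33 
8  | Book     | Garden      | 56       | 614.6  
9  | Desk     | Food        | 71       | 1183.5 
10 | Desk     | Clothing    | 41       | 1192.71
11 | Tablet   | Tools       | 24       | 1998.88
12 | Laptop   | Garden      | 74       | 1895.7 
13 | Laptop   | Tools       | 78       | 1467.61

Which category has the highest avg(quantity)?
SELECT category, AVG(quantity) as val
FROM sales
GROUP BY category
ORDER BY val DESC
LIMIT 1

Result: Food with avg(quantity) = 71.00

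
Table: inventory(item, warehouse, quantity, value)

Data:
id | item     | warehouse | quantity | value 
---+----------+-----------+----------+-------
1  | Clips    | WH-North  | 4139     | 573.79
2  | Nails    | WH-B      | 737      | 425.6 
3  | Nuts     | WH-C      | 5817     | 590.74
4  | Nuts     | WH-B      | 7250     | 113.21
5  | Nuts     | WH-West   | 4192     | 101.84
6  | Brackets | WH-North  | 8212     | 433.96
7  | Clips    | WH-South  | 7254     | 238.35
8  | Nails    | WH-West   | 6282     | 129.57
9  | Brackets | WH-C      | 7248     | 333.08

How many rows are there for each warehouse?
SELECT warehouse, COUNT(*) as count
FROM inventory
GROUP BY warehouse

Result:
  WH-B: 2
  WH-C: 2
  WH-North: 2
  WH-South: 1
  WH-West: 2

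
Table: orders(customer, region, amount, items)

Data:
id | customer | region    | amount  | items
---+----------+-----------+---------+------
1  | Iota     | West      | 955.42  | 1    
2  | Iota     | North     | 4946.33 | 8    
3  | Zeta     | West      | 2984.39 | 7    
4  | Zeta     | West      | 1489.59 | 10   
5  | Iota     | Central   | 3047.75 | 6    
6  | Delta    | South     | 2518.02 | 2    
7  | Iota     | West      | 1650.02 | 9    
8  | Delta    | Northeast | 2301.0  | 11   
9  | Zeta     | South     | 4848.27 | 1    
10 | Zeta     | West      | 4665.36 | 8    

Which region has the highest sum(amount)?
SELECT region, SUM(amount) as val
FROM orders
GROUP BY region
ORDER BY val DESC
LIMIT 1

Result: West with sum(amount) = 11744.78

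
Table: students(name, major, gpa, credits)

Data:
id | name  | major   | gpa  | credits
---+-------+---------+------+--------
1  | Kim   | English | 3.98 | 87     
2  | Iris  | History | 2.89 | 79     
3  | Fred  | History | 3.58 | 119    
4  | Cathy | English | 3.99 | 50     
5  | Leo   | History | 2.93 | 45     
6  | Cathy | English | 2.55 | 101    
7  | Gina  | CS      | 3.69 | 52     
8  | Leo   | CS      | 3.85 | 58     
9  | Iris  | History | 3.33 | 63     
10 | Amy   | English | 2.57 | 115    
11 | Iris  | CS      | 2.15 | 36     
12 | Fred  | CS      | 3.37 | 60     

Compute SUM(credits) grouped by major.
SELECT major, SUM(credits) as result
FROM students
GROUP BY major

Result:
  CS: 206
  English: 353
  History: 306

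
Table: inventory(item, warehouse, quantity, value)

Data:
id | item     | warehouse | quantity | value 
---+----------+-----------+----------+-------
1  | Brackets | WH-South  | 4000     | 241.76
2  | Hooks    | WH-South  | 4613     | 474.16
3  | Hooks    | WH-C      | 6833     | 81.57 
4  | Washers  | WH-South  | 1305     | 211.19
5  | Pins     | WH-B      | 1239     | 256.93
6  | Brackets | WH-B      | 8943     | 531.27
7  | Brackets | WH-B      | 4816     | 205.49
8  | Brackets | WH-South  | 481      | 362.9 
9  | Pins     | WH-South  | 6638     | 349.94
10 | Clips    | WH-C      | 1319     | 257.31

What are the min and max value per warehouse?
SELECT warehouse, MIN(value), MAX(value)
FROM inventory
GROUP BY warehouse

Result:
  WH-B: min=205.49, max=531.27
  WH-C: min=81.57, max=257.31
  WH-South: min=211.19, max=474.16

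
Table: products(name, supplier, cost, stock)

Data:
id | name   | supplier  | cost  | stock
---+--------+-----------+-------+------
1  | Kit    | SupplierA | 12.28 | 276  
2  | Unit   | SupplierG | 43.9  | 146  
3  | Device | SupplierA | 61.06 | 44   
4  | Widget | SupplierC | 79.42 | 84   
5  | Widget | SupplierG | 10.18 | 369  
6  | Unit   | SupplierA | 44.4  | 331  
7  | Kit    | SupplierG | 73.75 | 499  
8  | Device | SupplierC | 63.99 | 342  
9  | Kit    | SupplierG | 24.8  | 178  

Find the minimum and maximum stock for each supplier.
SELECT supplier, MIN(stock), MAX(stock)
FROM products
GROUP BY supplier

Result:
  SupplierA: min=44, max=331
  SupplierC: min=84, max=342
  SupplierG: min=146, max=499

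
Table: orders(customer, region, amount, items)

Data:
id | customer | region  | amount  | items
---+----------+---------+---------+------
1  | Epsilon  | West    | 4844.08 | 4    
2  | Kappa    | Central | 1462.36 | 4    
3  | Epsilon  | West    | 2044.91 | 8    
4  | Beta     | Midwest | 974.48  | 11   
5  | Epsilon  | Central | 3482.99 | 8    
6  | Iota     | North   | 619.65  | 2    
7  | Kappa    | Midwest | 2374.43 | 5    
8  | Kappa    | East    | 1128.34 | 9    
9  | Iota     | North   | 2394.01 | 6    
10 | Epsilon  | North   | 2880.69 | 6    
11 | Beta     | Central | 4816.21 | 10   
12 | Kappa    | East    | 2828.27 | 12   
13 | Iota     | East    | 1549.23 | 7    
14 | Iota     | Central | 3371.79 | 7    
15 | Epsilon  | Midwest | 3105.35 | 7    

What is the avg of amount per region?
SELECT region, AVG(amount) as result
FROM orders
GROUP BY region

Result:
  Central: 3283.34
  East: 1835.28
  Midwest: 2151.42
  North: 1964.78
  West: 3444.50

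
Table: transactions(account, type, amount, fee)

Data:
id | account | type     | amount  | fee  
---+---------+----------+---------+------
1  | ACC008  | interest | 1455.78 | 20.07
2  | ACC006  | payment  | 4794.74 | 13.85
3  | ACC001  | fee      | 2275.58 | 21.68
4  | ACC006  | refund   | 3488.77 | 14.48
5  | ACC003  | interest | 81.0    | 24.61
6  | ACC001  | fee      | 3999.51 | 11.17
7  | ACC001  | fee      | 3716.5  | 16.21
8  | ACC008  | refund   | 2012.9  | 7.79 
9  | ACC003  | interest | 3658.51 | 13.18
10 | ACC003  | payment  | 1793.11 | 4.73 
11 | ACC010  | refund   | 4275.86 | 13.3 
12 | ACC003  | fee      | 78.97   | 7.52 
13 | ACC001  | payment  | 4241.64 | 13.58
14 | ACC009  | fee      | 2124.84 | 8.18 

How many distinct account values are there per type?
SELECT type, COUNT(DISTINCT account)
FROM transactions
GROUP BY type

Result:
  fee: 3 distinct
  interest: 2 distinct
  payment: 3 distinct
  refund: 3 distinct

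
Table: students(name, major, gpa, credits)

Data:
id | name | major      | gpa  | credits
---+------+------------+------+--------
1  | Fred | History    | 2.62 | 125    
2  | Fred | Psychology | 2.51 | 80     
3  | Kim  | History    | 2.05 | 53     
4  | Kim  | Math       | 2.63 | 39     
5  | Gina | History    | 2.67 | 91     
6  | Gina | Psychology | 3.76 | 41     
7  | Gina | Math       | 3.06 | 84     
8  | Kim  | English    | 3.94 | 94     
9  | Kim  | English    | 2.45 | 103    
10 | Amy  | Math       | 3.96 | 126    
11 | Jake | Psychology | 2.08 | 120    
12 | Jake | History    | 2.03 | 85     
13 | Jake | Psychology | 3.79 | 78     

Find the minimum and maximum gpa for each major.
SELECT major, MIN(gpa), MAX(gpa)
FROM students
GROUP BY major

Result:
  English: min=2.45, max=3.94
  History: min=2.03, max=2.67
  Math: min=2.63, max=3.96
  Psychology: min=2.08, max=3.79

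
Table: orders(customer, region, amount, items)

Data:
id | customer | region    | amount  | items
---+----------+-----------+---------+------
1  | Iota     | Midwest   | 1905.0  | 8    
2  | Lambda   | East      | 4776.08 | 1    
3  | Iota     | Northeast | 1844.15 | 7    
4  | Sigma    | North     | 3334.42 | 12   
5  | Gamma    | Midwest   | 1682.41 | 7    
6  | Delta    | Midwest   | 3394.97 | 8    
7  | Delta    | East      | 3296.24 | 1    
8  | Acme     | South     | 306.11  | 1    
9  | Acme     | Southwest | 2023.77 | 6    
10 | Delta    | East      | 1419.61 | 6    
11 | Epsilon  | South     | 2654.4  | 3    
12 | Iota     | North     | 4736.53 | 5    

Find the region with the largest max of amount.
SELECT region, MAX(amount) as val
FROM orders
GROUP BY region
ORDER BY val DESC
LIMIT 1

Result: East with max(amount) = 4776.08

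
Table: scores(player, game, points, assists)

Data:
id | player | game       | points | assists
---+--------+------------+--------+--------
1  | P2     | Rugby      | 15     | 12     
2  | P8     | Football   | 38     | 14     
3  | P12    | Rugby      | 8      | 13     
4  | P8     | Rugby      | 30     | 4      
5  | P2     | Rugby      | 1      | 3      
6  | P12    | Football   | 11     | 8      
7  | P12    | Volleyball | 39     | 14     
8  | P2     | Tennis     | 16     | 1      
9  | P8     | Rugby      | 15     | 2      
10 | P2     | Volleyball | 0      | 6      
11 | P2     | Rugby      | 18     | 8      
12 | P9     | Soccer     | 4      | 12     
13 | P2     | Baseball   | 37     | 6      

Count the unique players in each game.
SELECT game, COUNT(DISTINCT player)
FROM scores
GROUP BY game

Result:
  Baseball: 1 distinct
  Football: 2 distinct
  Rugby: 3 distinct
  Soccer: 1 distinct
  Tennis: 1 distinct
  Volleyball: 2 distinct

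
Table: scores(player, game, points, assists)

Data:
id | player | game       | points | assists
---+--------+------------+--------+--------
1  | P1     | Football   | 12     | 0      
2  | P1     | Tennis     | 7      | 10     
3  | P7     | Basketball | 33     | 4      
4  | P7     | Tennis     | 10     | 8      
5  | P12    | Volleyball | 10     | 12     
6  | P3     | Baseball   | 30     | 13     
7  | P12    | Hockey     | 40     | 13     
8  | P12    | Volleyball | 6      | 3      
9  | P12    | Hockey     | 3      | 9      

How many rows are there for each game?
SELECT game, COUNT(*) as count
FROM scores
GROUP BY game

Result:
  Baseball: 1
  Basketball: 1
  Football: 1
  Hockey: 2
  Tennis: 2
  Volleyball: 2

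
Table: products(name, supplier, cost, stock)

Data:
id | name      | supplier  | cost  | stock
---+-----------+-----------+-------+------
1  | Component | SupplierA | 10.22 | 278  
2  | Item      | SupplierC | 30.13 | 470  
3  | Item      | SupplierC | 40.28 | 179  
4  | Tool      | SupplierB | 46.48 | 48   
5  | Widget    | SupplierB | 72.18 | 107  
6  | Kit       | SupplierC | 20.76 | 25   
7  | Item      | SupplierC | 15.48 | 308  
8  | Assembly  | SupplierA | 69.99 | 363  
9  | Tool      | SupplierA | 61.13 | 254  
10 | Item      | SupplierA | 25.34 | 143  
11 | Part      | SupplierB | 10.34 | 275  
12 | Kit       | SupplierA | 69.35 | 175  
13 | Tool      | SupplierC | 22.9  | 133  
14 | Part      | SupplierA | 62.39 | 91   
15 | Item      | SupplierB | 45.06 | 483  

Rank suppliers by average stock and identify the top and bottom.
SELECT supplier, AVG(stock)
FROM products
GROUP BY supplier
ORDER BY AVG(stock)

All groups:
  SupplierA: 217.33
  SupplierC: 223.00
  SupplierB: 228.25

Highest: SupplierB (228.25)
Lowest: SupplierA (217.33)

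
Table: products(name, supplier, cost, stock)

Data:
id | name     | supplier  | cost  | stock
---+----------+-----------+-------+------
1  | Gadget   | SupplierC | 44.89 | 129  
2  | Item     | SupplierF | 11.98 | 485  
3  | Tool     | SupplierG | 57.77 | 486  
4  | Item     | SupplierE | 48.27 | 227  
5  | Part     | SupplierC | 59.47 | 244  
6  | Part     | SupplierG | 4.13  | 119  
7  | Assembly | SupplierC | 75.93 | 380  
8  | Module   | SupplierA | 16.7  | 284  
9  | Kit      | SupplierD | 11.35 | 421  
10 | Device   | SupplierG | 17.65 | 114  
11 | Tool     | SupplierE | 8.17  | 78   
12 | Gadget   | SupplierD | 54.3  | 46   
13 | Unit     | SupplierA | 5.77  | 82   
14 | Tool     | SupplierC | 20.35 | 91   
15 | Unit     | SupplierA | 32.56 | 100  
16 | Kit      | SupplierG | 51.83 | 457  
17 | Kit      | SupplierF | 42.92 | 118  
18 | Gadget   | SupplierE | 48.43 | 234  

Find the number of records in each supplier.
SELECT supplier, COUNT(*) as count
FROM products
GROUP BY supplier

Result:
  SupplierA: 3
  SupplierC: 4
  SupplierD: 2
  SupplierE: 3
  SupplierF: 2
  SupplierG: 4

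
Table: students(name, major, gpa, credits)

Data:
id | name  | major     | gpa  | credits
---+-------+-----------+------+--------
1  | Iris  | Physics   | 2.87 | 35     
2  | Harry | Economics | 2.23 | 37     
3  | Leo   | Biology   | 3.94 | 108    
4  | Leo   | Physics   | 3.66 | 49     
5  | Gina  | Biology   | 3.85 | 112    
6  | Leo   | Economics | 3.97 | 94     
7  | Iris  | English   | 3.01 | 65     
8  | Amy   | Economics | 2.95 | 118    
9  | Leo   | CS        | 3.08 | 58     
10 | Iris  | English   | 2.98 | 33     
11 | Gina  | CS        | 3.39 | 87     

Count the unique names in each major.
SELECT major, COUNT(DISTINCT name)
FROM students
GROUP BY major

Result:
  Biology: 2 distinct
  CS: 2 distinct
  Economics: 3 distinct
  English: 1 distinct
  Physics: 2 distinct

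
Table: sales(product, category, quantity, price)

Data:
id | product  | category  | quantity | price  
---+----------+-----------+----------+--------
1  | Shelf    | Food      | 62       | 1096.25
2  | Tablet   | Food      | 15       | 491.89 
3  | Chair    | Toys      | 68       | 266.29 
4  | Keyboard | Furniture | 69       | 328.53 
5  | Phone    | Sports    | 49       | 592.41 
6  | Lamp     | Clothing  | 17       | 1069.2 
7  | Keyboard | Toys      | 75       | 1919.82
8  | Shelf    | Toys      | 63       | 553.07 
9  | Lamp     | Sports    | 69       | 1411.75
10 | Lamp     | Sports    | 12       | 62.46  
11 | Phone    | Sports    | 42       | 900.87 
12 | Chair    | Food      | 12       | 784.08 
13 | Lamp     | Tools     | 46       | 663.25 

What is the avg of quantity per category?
SELECT category, AVG(quantity) as result
FROM sales
GROUP BY category

Result:
  Clothing: 17.00
  Food: 29.67
  Furniture: 69.00
  Sports: 43.00
  Tools: 46.00
  Toys: 68.67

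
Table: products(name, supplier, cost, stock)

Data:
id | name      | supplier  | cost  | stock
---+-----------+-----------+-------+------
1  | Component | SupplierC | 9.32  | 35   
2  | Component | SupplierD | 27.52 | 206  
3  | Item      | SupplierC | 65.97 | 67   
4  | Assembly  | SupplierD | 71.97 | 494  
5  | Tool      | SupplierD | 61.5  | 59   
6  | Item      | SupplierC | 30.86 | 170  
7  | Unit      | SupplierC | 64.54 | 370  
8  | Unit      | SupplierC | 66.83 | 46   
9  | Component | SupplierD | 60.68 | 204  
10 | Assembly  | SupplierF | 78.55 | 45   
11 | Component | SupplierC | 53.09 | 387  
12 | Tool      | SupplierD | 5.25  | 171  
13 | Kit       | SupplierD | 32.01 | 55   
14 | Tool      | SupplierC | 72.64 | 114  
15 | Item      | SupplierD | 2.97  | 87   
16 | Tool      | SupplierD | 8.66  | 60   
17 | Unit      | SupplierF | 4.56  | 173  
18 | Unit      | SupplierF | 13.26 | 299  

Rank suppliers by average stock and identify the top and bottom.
SELECT supplier, AVG(stock)
FROM products
GROUP BY supplier
ORDER BY AVG(stock)

All groups:
  SupplierD: 167.00
  SupplierC: 169.86
  SupplierF: 172.33

Highest: SupplierF (172.33)
Lowest: SupplierD (167.00)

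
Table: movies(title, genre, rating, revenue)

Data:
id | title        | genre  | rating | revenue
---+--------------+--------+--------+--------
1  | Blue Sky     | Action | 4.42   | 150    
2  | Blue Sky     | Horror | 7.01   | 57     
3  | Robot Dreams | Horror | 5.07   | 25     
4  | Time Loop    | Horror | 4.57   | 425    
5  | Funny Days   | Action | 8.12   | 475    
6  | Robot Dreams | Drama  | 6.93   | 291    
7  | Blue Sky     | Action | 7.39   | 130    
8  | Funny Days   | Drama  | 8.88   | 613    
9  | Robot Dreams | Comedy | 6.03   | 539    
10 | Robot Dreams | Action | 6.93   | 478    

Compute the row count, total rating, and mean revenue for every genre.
SELECT genre,
       COUNT(*) as cnt,
       SUM(rating) as total_rating,
       AVG(revenue) as avg_revenue
FROM movies
GROUP BY genre

Result:
  Action: 4 records, 26.86 total rating, 308.25 avg revenue
  Comedy: 1 records, 6.03 total rating, 539.00 avg revenue
  Drama: 2 records, 15.81 total rating, 452.00 avg revenue
  Horror: 3 records, 16.65 total rating, 169.00 avg revenue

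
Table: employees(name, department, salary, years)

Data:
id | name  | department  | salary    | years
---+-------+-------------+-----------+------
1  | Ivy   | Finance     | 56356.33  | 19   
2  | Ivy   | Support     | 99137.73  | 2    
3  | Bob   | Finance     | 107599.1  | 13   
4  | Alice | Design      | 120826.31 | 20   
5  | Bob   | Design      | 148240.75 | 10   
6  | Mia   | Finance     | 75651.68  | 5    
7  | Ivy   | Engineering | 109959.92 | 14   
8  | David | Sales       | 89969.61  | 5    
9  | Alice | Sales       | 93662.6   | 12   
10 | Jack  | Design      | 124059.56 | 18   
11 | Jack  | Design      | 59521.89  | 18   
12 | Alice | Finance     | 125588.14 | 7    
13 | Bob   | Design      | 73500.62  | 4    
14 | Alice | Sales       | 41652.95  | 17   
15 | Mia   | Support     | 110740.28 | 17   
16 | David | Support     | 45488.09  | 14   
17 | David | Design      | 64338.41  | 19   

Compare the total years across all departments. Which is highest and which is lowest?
SELECT department, SUM(years)
FROM employees
GROUP BY department
ORDER BY SUM(years)

All groups:
  Engineering: 14
  Support: 33
  Sales: 34
  Finance: 44
  Design: 89

Highest: Design (89)
Lowest: Engineering (14)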